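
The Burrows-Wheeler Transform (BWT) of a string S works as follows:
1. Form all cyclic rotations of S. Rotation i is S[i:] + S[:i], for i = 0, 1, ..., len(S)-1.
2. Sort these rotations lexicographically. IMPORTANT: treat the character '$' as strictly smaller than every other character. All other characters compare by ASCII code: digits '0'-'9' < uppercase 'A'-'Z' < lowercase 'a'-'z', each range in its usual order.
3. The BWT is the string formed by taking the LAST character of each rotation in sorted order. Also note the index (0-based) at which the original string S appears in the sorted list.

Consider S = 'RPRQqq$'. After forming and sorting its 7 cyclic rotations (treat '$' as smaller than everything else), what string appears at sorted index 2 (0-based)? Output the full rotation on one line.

All 7 rotations (rotation i = S[i:]+S[:i]):
  rot[0] = RPRQqq$
  rot[1] = PRQqq$R
  rot[2] = RQqq$RP
  rot[3] = Qqq$RPR
  rot[4] = qq$RPRQ
  rot[5] = q$RPRQq
  rot[6] = $RPRQqq
Sorted (with $ < everything):
  sorted[0] = $RPRQqq
  sorted[1] = PRQqq$R
  sorted[2] = Qqq$RPR
  sorted[3] = RPRQqq$
  sorted[4] = RQqq$RP
  sorted[5] = q$RPRQq
  sorted[6] = qq$RPRQ
sorted[2] = Qqq$RPR

Answer: Qqq$RPR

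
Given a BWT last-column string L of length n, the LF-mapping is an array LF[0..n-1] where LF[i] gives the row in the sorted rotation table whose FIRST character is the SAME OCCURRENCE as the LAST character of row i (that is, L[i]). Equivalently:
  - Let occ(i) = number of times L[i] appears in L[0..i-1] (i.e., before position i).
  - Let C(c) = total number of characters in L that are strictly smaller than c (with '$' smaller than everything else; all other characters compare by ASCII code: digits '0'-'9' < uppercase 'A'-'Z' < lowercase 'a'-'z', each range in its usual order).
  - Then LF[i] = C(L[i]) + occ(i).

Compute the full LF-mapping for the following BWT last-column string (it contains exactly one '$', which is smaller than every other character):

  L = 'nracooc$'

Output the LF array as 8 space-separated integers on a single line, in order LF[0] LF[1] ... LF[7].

Answer: 4 7 1 2 5 6 3 0

Derivation:
Char counts: '$':1, 'a':1, 'c':2, 'n':1, 'o':2, 'r':1
C (first-col start): C('$')=0, C('a')=1, C('c')=2, C('n')=4, C('o')=5, C('r')=7
L[0]='n': occ=0, LF[0]=C('n')+0=4+0=4
L[1]='r': occ=0, LF[1]=C('r')+0=7+0=7
L[2]='a': occ=0, LF[2]=C('a')+0=1+0=1
L[3]='c': occ=0, LF[3]=C('c')+0=2+0=2
L[4]='o': occ=0, LF[4]=C('o')+0=5+0=5
L[5]='o': occ=1, LF[5]=C('o')+1=5+1=6
L[6]='c': occ=1, LF[6]=C('c')+1=2+1=3
L[7]='$': occ=0, LF[7]=C('$')+0=0+0=0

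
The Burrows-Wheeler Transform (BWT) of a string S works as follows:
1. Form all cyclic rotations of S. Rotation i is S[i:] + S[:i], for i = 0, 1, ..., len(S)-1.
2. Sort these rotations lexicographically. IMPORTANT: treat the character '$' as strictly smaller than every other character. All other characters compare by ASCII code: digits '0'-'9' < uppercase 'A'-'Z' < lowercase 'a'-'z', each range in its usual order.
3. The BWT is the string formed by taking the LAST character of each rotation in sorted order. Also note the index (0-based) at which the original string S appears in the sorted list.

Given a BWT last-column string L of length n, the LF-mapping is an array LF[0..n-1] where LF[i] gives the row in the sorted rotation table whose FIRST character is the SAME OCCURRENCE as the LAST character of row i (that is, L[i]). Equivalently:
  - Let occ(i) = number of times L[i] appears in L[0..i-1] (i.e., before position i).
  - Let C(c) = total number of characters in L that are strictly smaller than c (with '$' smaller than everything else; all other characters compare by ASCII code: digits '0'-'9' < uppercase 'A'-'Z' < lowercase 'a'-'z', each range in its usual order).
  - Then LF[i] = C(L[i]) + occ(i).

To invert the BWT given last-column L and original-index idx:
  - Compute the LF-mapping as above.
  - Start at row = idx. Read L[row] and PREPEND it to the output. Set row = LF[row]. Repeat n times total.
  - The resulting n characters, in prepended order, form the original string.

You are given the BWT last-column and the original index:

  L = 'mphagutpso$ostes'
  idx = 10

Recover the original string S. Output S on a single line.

LF mapping: 5 8 4 1 3 15 13 9 10 6 0 7 11 14 2 12
Walk LF starting at row 10, prepending L[row]:
  step 1: row=10, L[10]='$', prepend. Next row=LF[10]=0
  step 2: row=0, L[0]='m', prepend. Next row=LF[0]=5
  step 3: row=5, L[5]='u', prepend. Next row=LF[5]=15
  step 4: row=15, L[15]='s', prepend. Next row=LF[15]=12
  step 5: row=12, L[12]='s', prepend. Next row=LF[12]=11
  step 6: row=11, L[11]='o', prepend. Next row=LF[11]=7
  step 7: row=7, L[7]='p', prepend. Next row=LF[7]=9
  step 8: row=9, L[9]='o', prepend. Next row=LF[9]=6
  step 9: row=6, L[6]='t', prepend. Next row=LF[6]=13
  step 10: row=13, L[13]='t', prepend. Next row=LF[13]=14
  step 11: row=14, L[14]='e', prepend. Next row=LF[14]=2
  step 12: row=2, L[2]='h', prepend. Next row=LF[2]=4
  step 13: row=4, L[4]='g', prepend. Next row=LF[4]=3
  step 14: row=3, L[3]='a', prepend. Next row=LF[3]=1
  step 15: row=1, L[1]='p', prepend. Next row=LF[1]=8
  step 16: row=8, L[8]='s', prepend. Next row=LF[8]=10
Reversed output: spaghettopossum$

Answer: spaghettopossum$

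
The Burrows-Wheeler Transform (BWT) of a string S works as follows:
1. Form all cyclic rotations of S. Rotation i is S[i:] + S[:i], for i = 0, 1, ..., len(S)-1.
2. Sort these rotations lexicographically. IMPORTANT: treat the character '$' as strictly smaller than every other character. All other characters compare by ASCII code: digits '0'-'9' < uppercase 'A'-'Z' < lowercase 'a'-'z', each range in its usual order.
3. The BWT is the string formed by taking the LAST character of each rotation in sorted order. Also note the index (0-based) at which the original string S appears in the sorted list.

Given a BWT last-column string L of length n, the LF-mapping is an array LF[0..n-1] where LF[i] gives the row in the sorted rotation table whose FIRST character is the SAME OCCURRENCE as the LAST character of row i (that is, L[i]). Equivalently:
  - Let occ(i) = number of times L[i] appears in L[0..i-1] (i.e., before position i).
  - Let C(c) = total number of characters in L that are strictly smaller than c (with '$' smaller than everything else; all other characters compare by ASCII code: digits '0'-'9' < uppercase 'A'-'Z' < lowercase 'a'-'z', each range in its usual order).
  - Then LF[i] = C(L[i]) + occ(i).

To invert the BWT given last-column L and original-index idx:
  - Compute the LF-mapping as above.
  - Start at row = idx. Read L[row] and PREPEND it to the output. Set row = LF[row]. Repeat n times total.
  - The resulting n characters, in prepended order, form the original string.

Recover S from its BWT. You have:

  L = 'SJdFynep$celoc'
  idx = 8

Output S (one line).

LF mapping: 3 2 6 1 13 10 7 12 0 4 8 9 11 5
Walk LF starting at row 8, prepending L[row]:
  step 1: row=8, L[8]='$', prepend. Next row=LF[8]=0
  step 2: row=0, L[0]='S', prepend. Next row=LF[0]=3
  step 3: row=3, L[3]='F', prepend. Next row=LF[3]=1
  step 4: row=1, L[1]='J', prepend. Next row=LF[1]=2
  step 5: row=2, L[2]='d', prepend. Next row=LF[2]=6
  step 6: row=6, L[6]='e', prepend. Next row=LF[6]=7
  step 7: row=7, L[7]='p', prepend. Next row=LF[7]=12
  step 8: row=12, L[12]='o', prepend. Next row=LF[12]=11
  step 9: row=11, L[11]='l', prepend. Next row=LF[11]=9
  step 10: row=9, L[9]='c', prepend. Next row=LF[9]=4
  step 11: row=4, L[4]='y', prepend. Next row=LF[4]=13
  step 12: row=13, L[13]='c', prepend. Next row=LF[13]=5
  step 13: row=5, L[5]='n', prepend. Next row=LF[5]=10
  step 14: row=10, L[10]='e', prepend. Next row=LF[10]=8
Reversed output: encyclopedJFS$

Answer: encyclopedJFS$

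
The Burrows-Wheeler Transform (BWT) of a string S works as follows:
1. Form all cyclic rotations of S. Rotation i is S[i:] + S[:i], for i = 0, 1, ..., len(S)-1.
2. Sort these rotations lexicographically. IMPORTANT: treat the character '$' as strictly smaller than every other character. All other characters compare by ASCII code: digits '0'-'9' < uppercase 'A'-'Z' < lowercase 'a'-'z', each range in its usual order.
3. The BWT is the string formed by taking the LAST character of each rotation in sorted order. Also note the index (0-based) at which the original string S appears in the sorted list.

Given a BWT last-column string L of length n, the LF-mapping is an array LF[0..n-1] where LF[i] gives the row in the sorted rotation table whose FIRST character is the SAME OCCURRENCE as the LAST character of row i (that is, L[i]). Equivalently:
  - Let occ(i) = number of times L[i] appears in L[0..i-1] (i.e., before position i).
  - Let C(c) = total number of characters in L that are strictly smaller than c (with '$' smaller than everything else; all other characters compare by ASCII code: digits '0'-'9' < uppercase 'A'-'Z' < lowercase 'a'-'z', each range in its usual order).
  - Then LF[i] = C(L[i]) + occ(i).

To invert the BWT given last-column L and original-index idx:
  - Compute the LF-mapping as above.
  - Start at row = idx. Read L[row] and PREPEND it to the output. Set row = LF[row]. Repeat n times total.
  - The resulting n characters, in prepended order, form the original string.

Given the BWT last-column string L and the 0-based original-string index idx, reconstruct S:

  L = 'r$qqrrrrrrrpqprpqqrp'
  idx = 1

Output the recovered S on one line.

Answer: prprrrqrqprqprqrqrr$

Derivation:
LF mapping: 10 0 5 6 11 12 13 14 15 16 17 1 7 2 18 3 8 9 19 4
Walk LF starting at row 1, prepending L[row]:
  step 1: row=1, L[1]='$', prepend. Next row=LF[1]=0
  step 2: row=0, L[0]='r', prepend. Next row=LF[0]=10
  step 3: row=10, L[10]='r', prepend. Next row=LF[10]=17
  step 4: row=17, L[17]='q', prepend. Next row=LF[17]=9
  step 5: row=9, L[9]='r', prepend. Next row=LF[9]=16
  step 6: row=16, L[16]='q', prepend. Next row=LF[16]=8
  step 7: row=8, L[8]='r', prepend. Next row=LF[8]=15
  step 8: row=15, L[15]='p', prepend. Next row=LF[15]=3
  step 9: row=3, L[3]='q', prepend. Next row=LF[3]=6
  step 10: row=6, L[6]='r', prepend. Next row=LF[6]=13
  step 11: row=13, L[13]='p', prepend. Next row=LF[13]=2
  step 12: row=2, L[2]='q', prepend. Next row=LF[2]=5
  step 13: row=5, L[5]='r', prepend. Next row=LF[5]=12
  step 14: row=12, L[12]='q', prepend. Next row=LF[12]=7
  step 15: row=7, L[7]='r', prepend. Next row=LF[7]=14
  step 16: row=14, L[14]='r', prepend. Next row=LF[14]=18
  step 17: row=18, L[18]='r', prepend. Next row=LF[18]=19
  step 18: row=19, L[19]='p', prepend. Next row=LF[19]=4
  step 19: row=4, L[4]='r', prepend. Next row=LF[4]=11
  step 20: row=11, L[11]='p', prepend. Next row=LF[11]=1
Reversed output: prprrrqrqprqprqrqrr$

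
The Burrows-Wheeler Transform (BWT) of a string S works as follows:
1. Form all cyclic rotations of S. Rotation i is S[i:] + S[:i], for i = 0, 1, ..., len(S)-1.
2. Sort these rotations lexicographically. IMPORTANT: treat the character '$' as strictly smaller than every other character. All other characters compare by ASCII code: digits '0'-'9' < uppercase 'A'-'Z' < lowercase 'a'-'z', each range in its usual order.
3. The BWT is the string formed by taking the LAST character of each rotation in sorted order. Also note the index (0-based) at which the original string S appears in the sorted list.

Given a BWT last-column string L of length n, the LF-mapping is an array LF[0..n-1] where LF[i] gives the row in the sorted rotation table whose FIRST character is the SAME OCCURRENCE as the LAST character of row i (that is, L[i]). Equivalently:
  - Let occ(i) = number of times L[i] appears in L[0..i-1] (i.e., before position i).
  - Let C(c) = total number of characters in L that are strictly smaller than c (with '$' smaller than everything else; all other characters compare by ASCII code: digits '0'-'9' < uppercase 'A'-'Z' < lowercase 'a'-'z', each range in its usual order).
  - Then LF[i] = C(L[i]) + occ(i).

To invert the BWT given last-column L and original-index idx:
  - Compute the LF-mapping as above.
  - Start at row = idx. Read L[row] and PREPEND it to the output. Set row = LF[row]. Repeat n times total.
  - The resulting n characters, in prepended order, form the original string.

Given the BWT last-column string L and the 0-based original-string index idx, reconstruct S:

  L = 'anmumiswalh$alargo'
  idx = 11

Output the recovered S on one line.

Answer: marshmallowiguana$

Derivation:
LF mapping: 1 12 10 16 11 7 15 17 2 8 6 0 3 9 4 14 5 13
Walk LF starting at row 11, prepending L[row]:
  step 1: row=11, L[11]='$', prepend. Next row=LF[11]=0
  step 2: row=0, L[0]='a', prepend. Next row=LF[0]=1
  step 3: row=1, L[1]='n', prepend. Next row=LF[1]=12
  step 4: row=12, L[12]='a', prepend. Next row=LF[12]=3
  step 5: row=3, L[3]='u', prepend. Next row=LF[3]=16
  step 6: row=16, L[16]='g', prepend. Next row=LF[16]=5
  step 7: row=5, L[5]='i', prepend. Next row=LF[5]=7
  step 8: row=7, L[7]='w', prepend. Next row=LF[7]=17
  step 9: row=17, L[17]='o', prepend. Next row=LF[17]=13
  step 10: row=13, L[13]='l', prepend. Next row=LF[13]=9
  step 11: row=9, L[9]='l', prepend. Next row=LF[9]=8
  step 12: row=8, L[8]='a', prepend. Next row=LF[8]=2
  step 13: row=2, L[2]='m', prepend. Next row=LF[2]=10
  step 14: row=10, L[10]='h', prepend. Next row=LF[10]=6
  step 15: row=6, L[6]='s', prepend. Next row=LF[6]=15
  step 16: row=15, L[15]='r', prepend. Next row=LF[15]=14
  step 17: row=14, L[14]='a', prepend. Next row=LF[14]=4
  step 18: row=4, L[4]='m', prepend. Next row=LF[4]=11
Reversed output: marshmallowiguana$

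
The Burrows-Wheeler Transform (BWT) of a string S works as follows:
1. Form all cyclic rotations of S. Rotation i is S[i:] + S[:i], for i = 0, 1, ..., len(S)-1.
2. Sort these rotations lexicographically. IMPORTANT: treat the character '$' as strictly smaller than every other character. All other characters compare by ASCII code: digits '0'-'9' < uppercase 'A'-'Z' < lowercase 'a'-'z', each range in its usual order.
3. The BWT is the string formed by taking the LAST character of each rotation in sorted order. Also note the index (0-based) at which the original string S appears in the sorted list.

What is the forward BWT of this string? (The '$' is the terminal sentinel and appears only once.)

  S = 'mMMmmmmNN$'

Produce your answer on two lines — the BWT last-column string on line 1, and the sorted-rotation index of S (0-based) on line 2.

All 10 rotations (rotation i = S[i:]+S[:i]):
  rot[0] = mMMmmmmNN$
  rot[1] = MMmmmmNN$m
  rot[2] = MmmmmNN$mM
  rot[3] = mmmmNN$mMM
  rot[4] = mmmNN$mMMm
  rot[5] = mmNN$mMMmm
  rot[6] = mNN$mMMmmm
  rot[7] = NN$mMMmmmm
  rot[8] = N$mMMmmmmN
  rot[9] = $mMMmmmmNN
Sorted (with $ < everything):
  sorted[0] = $mMMmmmmNN  (last char: 'N')
  sorted[1] = MMmmmmNN$m  (last char: 'm')
  sorted[2] = MmmmmNN$mM  (last char: 'M')
  sorted[3] = N$mMMmmmmN  (last char: 'N')
  sorted[4] = NN$mMMmmmm  (last char: 'm')
  sorted[5] = mMMmmmmNN$  (last char: '$')
  sorted[6] = mNN$mMMmmm  (last char: 'm')
  sorted[7] = mmNN$mMMmm  (last char: 'm')
  sorted[8] = mmmNN$mMMm  (last char: 'm')
  sorted[9] = mmmmNN$mMM  (last char: 'M')
Last column: NmMNm$mmmM
Original string S is at sorted index 5

Answer: NmMNm$mmmM
5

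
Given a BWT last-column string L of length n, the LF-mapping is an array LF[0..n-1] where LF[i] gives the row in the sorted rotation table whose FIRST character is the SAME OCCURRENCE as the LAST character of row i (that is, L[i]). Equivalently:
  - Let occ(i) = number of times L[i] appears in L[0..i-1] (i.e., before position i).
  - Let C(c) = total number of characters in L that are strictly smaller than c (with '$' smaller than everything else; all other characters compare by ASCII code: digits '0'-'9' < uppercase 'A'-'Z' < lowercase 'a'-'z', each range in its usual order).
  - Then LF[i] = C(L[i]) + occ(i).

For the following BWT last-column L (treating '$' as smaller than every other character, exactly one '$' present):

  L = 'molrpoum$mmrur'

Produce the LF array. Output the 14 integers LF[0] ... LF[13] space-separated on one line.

Answer: 2 6 1 9 8 7 12 3 0 4 5 10 13 11

Derivation:
Char counts: '$':1, 'l':1, 'm':4, 'o':2, 'p':1, 'r':3, 'u':2
C (first-col start): C('$')=0, C('l')=1, C('m')=2, C('o')=6, C('p')=8, C('r')=9, C('u')=12
L[0]='m': occ=0, LF[0]=C('m')+0=2+0=2
L[1]='o': occ=0, LF[1]=C('o')+0=6+0=6
L[2]='l': occ=0, LF[2]=C('l')+0=1+0=1
L[3]='r': occ=0, LF[3]=C('r')+0=9+0=9
L[4]='p': occ=0, LF[4]=C('p')+0=8+0=8
L[5]='o': occ=1, LF[5]=C('o')+1=6+1=7
L[6]='u': occ=0, LF[6]=C('u')+0=12+0=12
L[7]='m': occ=1, LF[7]=C('m')+1=2+1=3
L[8]='$': occ=0, LF[8]=C('$')+0=0+0=0
L[9]='m': occ=2, LF[9]=C('m')+2=2+2=4
L[10]='m': occ=3, LF[10]=C('m')+3=2+3=5
L[11]='r': occ=1, LF[11]=C('r')+1=9+1=10
L[12]='u': occ=1, LF[12]=C('u')+1=12+1=13
L[13]='r': occ=2, LF[13]=C('r')+2=9+2=11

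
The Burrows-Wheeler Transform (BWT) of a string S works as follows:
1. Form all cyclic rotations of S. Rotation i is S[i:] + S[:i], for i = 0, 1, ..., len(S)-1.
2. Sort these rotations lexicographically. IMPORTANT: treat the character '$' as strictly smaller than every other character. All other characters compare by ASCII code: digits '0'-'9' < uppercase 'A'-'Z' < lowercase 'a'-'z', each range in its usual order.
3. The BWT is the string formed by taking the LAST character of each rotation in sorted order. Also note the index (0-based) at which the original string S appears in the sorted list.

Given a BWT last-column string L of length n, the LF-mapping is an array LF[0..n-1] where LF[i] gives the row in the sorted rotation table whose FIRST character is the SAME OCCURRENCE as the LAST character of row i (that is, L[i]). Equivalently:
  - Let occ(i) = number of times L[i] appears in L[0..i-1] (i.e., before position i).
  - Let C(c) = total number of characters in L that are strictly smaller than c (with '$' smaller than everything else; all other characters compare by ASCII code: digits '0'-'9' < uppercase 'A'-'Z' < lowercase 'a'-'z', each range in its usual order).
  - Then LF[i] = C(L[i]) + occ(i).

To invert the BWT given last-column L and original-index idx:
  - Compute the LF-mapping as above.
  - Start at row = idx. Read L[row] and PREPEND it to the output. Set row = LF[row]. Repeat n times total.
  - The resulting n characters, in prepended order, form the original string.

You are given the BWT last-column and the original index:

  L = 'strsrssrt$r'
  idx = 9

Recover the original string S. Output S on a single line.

Answer: trrrtssrss$

Derivation:
LF mapping: 5 9 1 6 2 7 8 3 10 0 4
Walk LF starting at row 9, prepending L[row]:
  step 1: row=9, L[9]='$', prepend. Next row=LF[9]=0
  step 2: row=0, L[0]='s', prepend. Next row=LF[0]=5
  step 3: row=5, L[5]='s', prepend. Next row=LF[5]=7
  step 4: row=7, L[7]='r', prepend. Next row=LF[7]=3
  step 5: row=3, L[3]='s', prepend. Next row=LF[3]=6
  step 6: row=6, L[6]='s', prepend. Next row=LF[6]=8
  step 7: row=8, L[8]='t', prepend. Next row=LF[8]=10
  step 8: row=10, L[10]='r', prepend. Next row=LF[10]=4
  step 9: row=4, L[4]='r', prepend. Next row=LF[4]=2
  step 10: row=2, L[2]='r', prepend. Next row=LF[2]=1
  step 11: row=1, L[1]='t', prepend. Next row=LF[1]=9
Reversed output: trrrtssrss$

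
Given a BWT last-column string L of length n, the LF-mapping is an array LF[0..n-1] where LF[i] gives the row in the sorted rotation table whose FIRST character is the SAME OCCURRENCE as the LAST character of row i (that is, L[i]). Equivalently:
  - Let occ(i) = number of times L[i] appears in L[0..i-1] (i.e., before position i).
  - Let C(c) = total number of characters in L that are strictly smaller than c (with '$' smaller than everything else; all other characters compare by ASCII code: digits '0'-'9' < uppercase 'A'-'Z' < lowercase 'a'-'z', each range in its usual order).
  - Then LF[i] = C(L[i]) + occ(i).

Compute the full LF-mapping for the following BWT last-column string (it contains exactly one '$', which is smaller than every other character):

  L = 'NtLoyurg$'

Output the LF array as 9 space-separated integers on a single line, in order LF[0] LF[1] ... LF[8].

Char counts: '$':1, 'L':1, 'N':1, 'g':1, 'o':1, 'r':1, 't':1, 'u':1, 'y':1
C (first-col start): C('$')=0, C('L')=1, C('N')=2, C('g')=3, C('o')=4, C('r')=5, C('t')=6, C('u')=7, C('y')=8
L[0]='N': occ=0, LF[0]=C('N')+0=2+0=2
L[1]='t': occ=0, LF[1]=C('t')+0=6+0=6
L[2]='L': occ=0, LF[2]=C('L')+0=1+0=1
L[3]='o': occ=0, LF[3]=C('o')+0=4+0=4
L[4]='y': occ=0, LF[4]=C('y')+0=8+0=8
L[5]='u': occ=0, LF[5]=C('u')+0=7+0=7
L[6]='r': occ=0, LF[6]=C('r')+0=5+0=5
L[7]='g': occ=0, LF[7]=C('g')+0=3+0=3
L[8]='$': occ=0, LF[8]=C('$')+0=0+0=0

Answer: 2 6 1 4 8 7 5 3 0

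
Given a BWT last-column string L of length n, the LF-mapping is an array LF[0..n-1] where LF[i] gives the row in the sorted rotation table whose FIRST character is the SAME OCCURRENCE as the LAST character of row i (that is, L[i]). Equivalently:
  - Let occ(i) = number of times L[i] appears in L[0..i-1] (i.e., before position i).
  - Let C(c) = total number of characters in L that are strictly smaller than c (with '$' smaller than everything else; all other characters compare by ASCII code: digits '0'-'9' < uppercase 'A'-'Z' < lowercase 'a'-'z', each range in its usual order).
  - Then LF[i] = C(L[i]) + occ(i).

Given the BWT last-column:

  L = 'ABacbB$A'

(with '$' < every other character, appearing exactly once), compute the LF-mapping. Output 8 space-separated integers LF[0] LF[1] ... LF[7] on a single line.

Answer: 1 3 5 7 6 4 0 2

Derivation:
Char counts: '$':1, 'A':2, 'B':2, 'a':1, 'b':1, 'c':1
C (first-col start): C('$')=0, C('A')=1, C('B')=3, C('a')=5, C('b')=6, C('c')=7
L[0]='A': occ=0, LF[0]=C('A')+0=1+0=1
L[1]='B': occ=0, LF[1]=C('B')+0=3+0=3
L[2]='a': occ=0, LF[2]=C('a')+0=5+0=5
L[3]='c': occ=0, LF[3]=C('c')+0=7+0=7
L[4]='b': occ=0, LF[4]=C('b')+0=6+0=6
L[5]='B': occ=1, LF[5]=C('B')+1=3+1=4
L[6]='$': occ=0, LF[6]=C('$')+0=0+0=0
L[7]='A': occ=1, LF[7]=C('A')+1=1+1=2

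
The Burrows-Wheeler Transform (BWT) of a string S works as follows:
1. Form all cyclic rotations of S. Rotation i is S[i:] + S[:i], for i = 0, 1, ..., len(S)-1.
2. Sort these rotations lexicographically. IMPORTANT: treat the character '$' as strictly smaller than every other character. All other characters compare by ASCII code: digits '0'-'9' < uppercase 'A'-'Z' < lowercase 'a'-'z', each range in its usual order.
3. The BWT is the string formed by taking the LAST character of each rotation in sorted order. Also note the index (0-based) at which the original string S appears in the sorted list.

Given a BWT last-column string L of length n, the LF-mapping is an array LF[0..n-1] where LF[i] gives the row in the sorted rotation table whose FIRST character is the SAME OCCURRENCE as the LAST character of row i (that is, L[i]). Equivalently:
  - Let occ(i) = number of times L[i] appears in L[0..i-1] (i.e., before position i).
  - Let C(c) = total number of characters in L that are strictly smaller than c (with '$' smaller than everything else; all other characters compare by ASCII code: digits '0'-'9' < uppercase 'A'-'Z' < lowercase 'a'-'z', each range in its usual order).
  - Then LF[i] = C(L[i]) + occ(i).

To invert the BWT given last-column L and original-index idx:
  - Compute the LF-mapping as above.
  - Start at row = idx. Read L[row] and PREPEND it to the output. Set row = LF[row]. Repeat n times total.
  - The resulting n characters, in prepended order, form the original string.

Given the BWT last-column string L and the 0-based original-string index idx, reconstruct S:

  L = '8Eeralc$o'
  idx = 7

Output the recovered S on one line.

LF mapping: 1 2 5 8 3 6 4 0 7
Walk LF starting at row 7, prepending L[row]:
  step 1: row=7, L[7]='$', prepend. Next row=LF[7]=0
  step 2: row=0, L[0]='8', prepend. Next row=LF[0]=1
  step 3: row=1, L[1]='E', prepend. Next row=LF[1]=2
  step 4: row=2, L[2]='e', prepend. Next row=LF[2]=5
  step 5: row=5, L[5]='l', prepend. Next row=LF[5]=6
  step 6: row=6, L[6]='c', prepend. Next row=LF[6]=4
  step 7: row=4, L[4]='a', prepend. Next row=LF[4]=3
  step 8: row=3, L[3]='r', prepend. Next row=LF[3]=8
  step 9: row=8, L[8]='o', prepend. Next row=LF[8]=7
Reversed output: oracleE8$

Answer: oracleE8$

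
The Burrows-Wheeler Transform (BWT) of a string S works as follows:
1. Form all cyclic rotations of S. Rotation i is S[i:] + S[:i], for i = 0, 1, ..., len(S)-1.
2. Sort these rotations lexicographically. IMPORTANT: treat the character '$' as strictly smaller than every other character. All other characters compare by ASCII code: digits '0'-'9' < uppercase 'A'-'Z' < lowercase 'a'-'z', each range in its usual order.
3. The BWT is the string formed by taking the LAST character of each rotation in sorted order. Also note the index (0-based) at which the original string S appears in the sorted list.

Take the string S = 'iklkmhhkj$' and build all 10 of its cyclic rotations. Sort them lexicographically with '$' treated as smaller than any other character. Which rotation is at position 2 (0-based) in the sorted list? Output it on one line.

Answer: hkj$iklkmh

Derivation:
All 10 rotations (rotation i = S[i:]+S[:i]):
  rot[0] = iklkmhhkj$
  rot[1] = klkmhhkj$i
  rot[2] = lkmhhkj$ik
  rot[3] = kmhhkj$ikl
  rot[4] = mhhkj$iklk
  rot[5] = hhkj$iklkm
  rot[6] = hkj$iklkmh
  rot[7] = kj$iklkmhh
  rot[8] = j$iklkmhhk
  rot[9] = $iklkmhhkj
Sorted (with $ < everything):
  sorted[0] = $iklkmhhkj
  sorted[1] = hhkj$iklkm
  sorted[2] = hkj$iklkmh
  sorted[3] = iklkmhhkj$
  sorted[4] = j$iklkmhhk
  sorted[5] = kj$iklkmhh
  sorted[6] = klkmhhkj$i
  sorted[7] = kmhhkj$ikl
  sorted[8] = lkmhhkj$ik
  sorted[9] = mhhkj$iklk
sorted[2] = hkj$iklkmh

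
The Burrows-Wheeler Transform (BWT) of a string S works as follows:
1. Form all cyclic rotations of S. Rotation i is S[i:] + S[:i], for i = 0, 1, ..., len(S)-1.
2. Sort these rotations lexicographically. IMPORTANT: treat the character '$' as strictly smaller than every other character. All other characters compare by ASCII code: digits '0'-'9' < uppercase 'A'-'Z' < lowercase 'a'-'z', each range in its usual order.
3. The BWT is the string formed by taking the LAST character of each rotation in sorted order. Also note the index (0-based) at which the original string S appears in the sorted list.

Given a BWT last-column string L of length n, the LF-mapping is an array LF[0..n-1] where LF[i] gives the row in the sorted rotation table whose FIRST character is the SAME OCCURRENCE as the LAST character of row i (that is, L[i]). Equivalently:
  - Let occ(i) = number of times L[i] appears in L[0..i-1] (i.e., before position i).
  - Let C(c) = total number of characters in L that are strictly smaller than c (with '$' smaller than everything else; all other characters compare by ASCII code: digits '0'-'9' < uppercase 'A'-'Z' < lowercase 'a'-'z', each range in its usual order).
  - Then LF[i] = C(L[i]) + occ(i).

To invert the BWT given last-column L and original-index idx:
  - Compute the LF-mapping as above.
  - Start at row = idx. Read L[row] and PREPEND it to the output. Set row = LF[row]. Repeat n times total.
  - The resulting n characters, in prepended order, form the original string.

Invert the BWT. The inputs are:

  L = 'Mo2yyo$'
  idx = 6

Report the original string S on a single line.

LF mapping: 2 3 1 5 6 4 0
Walk LF starting at row 6, prepending L[row]:
  step 1: row=6, L[6]='$', prepend. Next row=LF[6]=0
  step 2: row=0, L[0]='M', prepend. Next row=LF[0]=2
  step 3: row=2, L[2]='2', prepend. Next row=LF[2]=1
  step 4: row=1, L[1]='o', prepend. Next row=LF[1]=3
  step 5: row=3, L[3]='y', prepend. Next row=LF[3]=5
  step 6: row=5, L[5]='o', prepend. Next row=LF[5]=4
  step 7: row=4, L[4]='y', prepend. Next row=LF[4]=6
Reversed output: yoyo2M$

Answer: yoyo2M$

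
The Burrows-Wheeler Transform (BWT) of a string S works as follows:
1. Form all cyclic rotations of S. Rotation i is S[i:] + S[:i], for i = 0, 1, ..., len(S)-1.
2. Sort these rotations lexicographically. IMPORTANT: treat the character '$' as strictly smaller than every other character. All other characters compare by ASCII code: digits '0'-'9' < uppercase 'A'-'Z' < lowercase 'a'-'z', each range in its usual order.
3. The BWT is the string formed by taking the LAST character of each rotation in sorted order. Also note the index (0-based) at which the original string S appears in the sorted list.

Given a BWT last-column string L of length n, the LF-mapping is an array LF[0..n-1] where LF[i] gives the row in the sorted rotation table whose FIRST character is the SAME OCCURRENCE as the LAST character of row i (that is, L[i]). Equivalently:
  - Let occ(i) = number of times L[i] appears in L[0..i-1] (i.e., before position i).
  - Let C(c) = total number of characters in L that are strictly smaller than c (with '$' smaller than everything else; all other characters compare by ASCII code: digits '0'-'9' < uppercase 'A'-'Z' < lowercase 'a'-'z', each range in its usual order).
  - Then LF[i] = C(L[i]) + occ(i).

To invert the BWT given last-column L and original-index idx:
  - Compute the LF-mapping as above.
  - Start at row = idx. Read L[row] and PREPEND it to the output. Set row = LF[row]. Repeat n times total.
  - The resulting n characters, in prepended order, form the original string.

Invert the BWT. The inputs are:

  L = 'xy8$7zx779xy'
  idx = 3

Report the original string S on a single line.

Answer: 7xyz9y787xx$

Derivation:
LF mapping: 6 9 4 0 1 11 7 2 3 5 8 10
Walk LF starting at row 3, prepending L[row]:
  step 1: row=3, L[3]='$', prepend. Next row=LF[3]=0
  step 2: row=0, L[0]='x', prepend. Next row=LF[0]=6
  step 3: row=6, L[6]='x', prepend. Next row=LF[6]=7
  step 4: row=7, L[7]='7', prepend. Next row=LF[7]=2
  step 5: row=2, L[2]='8', prepend. Next row=LF[2]=4
  step 6: row=4, L[4]='7', prepend. Next row=LF[4]=1
  step 7: row=1, L[1]='y', prepend. Next row=LF[1]=9
  step 8: row=9, L[9]='9', prepend. Next row=LF[9]=5
  step 9: row=5, L[5]='z', prepend. Next row=LF[5]=11
  step 10: row=11, L[11]='y', prepend. Next row=LF[11]=10
  step 11: row=10, L[10]='x', prepend. Next row=LF[10]=8
  step 12: row=8, L[8]='7', prepend. Next row=LF[8]=3
Reversed output: 7xyz9y787xx$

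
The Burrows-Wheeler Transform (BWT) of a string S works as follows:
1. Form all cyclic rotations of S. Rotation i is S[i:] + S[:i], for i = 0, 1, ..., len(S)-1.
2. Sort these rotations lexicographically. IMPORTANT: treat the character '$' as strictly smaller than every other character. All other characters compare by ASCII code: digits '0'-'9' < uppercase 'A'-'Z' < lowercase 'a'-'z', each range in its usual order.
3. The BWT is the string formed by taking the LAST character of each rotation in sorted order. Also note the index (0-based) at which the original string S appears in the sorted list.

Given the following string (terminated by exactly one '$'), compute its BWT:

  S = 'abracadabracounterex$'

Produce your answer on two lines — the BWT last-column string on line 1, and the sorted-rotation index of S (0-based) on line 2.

Answer: x$drrcaaaaatrucbbenoe
1

Derivation:
All 21 rotations (rotation i = S[i:]+S[:i]):
  rot[0] = abracadabracounterex$
  rot[1] = bracadabracounterex$a
  rot[2] = racadabracounterex$ab
  rot[3] = acadabracounterex$abr
  rot[4] = cadabracounterex$abra
  rot[5] = adabracounterex$abrac
  rot[6] = dabracounterex$abraca
  rot[7] = abracounterex$abracad
  rot[8] = bracounterex$abracada
  rot[9] = racounterex$abracadab
  rot[10] = acounterex$abracadabr
  rot[11] = counterex$abracadabra
  rot[12] = ounterex$abracadabrac
  rot[13] = unterex$abracadabraco
  rot[14] = nterex$abracadabracou
  rot[15] = terex$abracadabracoun
  rot[16] = erex$abracadabracount
  rot[17] = rex$abracadabracounte
  rot[18] = ex$abracadabracounter
  rot[19] = x$abracadabracountere
  rot[20] = $abracadabracounterex
Sorted (with $ < everything):
  sorted[0] = $abracadabracounterex  (last char: 'x')
  sorted[1] = abracadabracounterex$  (last char: '$')
  sorted[2] = abracounterex$abracad  (last char: 'd')
  sorted[3] = acadabracounterex$abr  (last char: 'r')
  sorted[4] = acounterex$abracadabr  (last char: 'r')
  sorted[5] = adabracounterex$abrac  (last char: 'c')
  sorted[6] = bracadabracounterex$a  (last char: 'a')
  sorted[7] = bracounterex$abracada  (last char: 'a')
  sorted[8] = cadabracounterex$abra  (last char: 'a')
  sorted[9] = counterex$abracadabra  (last char: 'a')
  sorted[10] = dabracounterex$abraca  (last char: 'a')
  sorted[11] = erex$abracadabracount  (last char: 't')
  sorted[12] = ex$abracadabracounter  (last char: 'r')
  sorted[13] = nterex$abracadabracou  (last char: 'u')
  sorted[14] = ounterex$abracadabrac  (last char: 'c')
  sorted[15] = racadabracounterex$ab  (last char: 'b')
  sorted[16] = racounterex$abracadab  (last char: 'b')
  sorted[17] = rex$abracadabracounte  (last char: 'e')
  sorted[18] = terex$abracadabracoun  (last char: 'n')
  sorted[19] = unterex$abracadabraco  (last char: 'o')
  sorted[20] = x$abracadabracountere  (last char: 'e')
Last column: x$drrcaaaaatrucbbenoe
Original string S is at sorted index 1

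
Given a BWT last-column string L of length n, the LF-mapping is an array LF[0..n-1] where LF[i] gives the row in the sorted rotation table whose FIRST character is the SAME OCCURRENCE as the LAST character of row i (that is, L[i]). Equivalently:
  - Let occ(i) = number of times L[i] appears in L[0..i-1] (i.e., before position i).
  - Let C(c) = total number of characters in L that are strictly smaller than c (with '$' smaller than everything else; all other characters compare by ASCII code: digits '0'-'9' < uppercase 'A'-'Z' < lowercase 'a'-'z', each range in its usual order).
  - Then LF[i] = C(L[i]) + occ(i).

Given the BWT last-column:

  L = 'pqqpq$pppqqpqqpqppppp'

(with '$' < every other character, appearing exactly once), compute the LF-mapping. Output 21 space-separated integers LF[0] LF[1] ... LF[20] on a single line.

Char counts: '$':1, 'p':12, 'q':8
C (first-col start): C('$')=0, C('p')=1, C('q')=13
L[0]='p': occ=0, LF[0]=C('p')+0=1+0=1
L[1]='q': occ=0, LF[1]=C('q')+0=13+0=13
L[2]='q': occ=1, LF[2]=C('q')+1=13+1=14
L[3]='p': occ=1, LF[3]=C('p')+1=1+1=2
L[4]='q': occ=2, LF[4]=C('q')+2=13+2=15
L[5]='$': occ=0, LF[5]=C('$')+0=0+0=0
L[6]='p': occ=2, LF[6]=C('p')+2=1+2=3
L[7]='p': occ=3, LF[7]=C('p')+3=1+3=4
L[8]='p': occ=4, LF[8]=C('p')+4=1+4=5
L[9]='q': occ=3, LF[9]=C('q')+3=13+3=16
L[10]='q': occ=4, LF[10]=C('q')+4=13+4=17
L[11]='p': occ=5, LF[11]=C('p')+5=1+5=6
L[12]='q': occ=5, LF[12]=C('q')+5=13+5=18
L[13]='q': occ=6, LF[13]=C('q')+6=13+6=19
L[14]='p': occ=6, LF[14]=C('p')+6=1+6=7
L[15]='q': occ=7, LF[15]=C('q')+7=13+7=20
L[16]='p': occ=7, LF[16]=C('p')+7=1+7=8
L[17]='p': occ=8, LF[17]=C('p')+8=1+8=9
L[18]='p': occ=9, LF[18]=C('p')+9=1+9=10
L[19]='p': occ=10, LF[19]=C('p')+10=1+10=11
L[20]='p': occ=11, LF[20]=C('p')+11=1+11=12

Answer: 1 13 14 2 15 0 3 4 5 16 17 6 18 19 7 20 8 9 10 11 12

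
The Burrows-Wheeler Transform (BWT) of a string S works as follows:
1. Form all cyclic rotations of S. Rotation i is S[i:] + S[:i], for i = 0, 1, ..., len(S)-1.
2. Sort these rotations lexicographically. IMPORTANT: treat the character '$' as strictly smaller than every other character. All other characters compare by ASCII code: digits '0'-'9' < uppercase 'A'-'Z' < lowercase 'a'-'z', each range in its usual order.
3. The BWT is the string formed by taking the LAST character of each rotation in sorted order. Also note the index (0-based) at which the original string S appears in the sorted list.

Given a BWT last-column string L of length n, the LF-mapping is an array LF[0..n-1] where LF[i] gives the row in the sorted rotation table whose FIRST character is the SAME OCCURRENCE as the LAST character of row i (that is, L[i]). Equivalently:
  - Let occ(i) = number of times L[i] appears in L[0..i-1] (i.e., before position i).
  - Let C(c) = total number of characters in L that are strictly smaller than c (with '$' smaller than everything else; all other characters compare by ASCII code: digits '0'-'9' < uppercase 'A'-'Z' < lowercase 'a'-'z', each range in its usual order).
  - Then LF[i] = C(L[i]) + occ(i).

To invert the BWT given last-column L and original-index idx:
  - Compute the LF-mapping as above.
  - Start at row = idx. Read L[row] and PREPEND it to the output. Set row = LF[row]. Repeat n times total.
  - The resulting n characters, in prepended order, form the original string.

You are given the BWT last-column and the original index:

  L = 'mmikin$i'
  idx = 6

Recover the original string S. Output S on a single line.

Answer: miikinm$

Derivation:
LF mapping: 5 6 1 4 2 7 0 3
Walk LF starting at row 6, prepending L[row]:
  step 1: row=6, L[6]='$', prepend. Next row=LF[6]=0
  step 2: row=0, L[0]='m', prepend. Next row=LF[0]=5
  step 3: row=5, L[5]='n', prepend. Next row=LF[5]=7
  step 4: row=7, L[7]='i', prepend. Next row=LF[7]=3
  step 5: row=3, L[3]='k', prepend. Next row=LF[3]=4
  step 6: row=4, L[4]='i', prepend. Next row=LF[4]=2
  step 7: row=2, L[2]='i', prepend. Next row=LF[2]=1
  step 8: row=1, L[1]='m', prepend. Next row=LF[1]=6
Reversed output: miikinm$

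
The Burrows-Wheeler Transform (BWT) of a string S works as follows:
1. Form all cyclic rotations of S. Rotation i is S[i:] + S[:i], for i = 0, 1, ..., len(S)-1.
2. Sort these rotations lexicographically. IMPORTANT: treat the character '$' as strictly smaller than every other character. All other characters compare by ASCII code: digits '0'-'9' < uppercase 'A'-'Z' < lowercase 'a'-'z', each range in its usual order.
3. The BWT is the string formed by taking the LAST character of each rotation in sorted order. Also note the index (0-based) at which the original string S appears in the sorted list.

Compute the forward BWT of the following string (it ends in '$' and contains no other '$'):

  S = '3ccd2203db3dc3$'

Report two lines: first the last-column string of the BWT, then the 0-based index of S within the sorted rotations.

Answer: 322dc$0bdd3cc33
5

Derivation:
All 15 rotations (rotation i = S[i:]+S[:i]):
  rot[0] = 3ccd2203db3dc3$
  rot[1] = ccd2203db3dc3$3
  rot[2] = cd2203db3dc3$3c
  rot[3] = d2203db3dc3$3cc
  rot[4] = 2203db3dc3$3ccd
  rot[5] = 203db3dc3$3ccd2
  rot[6] = 03db3dc3$3ccd22
  rot[7] = 3db3dc3$3ccd220
  rot[8] = db3dc3$3ccd2203
  rot[9] = b3dc3$3ccd2203d
  rot[10] = 3dc3$3ccd2203db
  rot[11] = dc3$3ccd2203db3
  rot[12] = c3$3ccd2203db3d
  rot[13] = 3$3ccd2203db3dc
  rot[14] = $3ccd2203db3dc3
Sorted (with $ < everything):
  sorted[0] = $3ccd2203db3dc3  (last char: '3')
  sorted[1] = 03db3dc3$3ccd22  (last char: '2')
  sorted[2] = 203db3dc3$3ccd2  (last char: '2')
  sorted[3] = 2203db3dc3$3ccd  (last char: 'd')
  sorted[4] = 3$3ccd2203db3dc  (last char: 'c')
  sorted[5] = 3ccd2203db3dc3$  (last char: '$')
  sorted[6] = 3db3dc3$3ccd220  (last char: '0')
  sorted[7] = 3dc3$3ccd2203db  (last char: 'b')
  sorted[8] = b3dc3$3ccd2203d  (last char: 'd')
  sorted[9] = c3$3ccd2203db3d  (last char: 'd')
  sorted[10] = ccd2203db3dc3$3  (last char: '3')
  sorted[11] = cd2203db3dc3$3c  (last char: 'c')
  sorted[12] = d2203db3dc3$3cc  (last char: 'c')
  sorted[13] = db3dc3$3ccd2203  (last char: '3')
  sorted[14] = dc3$3ccd2203db3  (last char: '3')
Last column: 322dc$0bdd3cc33
Original string S is at sorted index 5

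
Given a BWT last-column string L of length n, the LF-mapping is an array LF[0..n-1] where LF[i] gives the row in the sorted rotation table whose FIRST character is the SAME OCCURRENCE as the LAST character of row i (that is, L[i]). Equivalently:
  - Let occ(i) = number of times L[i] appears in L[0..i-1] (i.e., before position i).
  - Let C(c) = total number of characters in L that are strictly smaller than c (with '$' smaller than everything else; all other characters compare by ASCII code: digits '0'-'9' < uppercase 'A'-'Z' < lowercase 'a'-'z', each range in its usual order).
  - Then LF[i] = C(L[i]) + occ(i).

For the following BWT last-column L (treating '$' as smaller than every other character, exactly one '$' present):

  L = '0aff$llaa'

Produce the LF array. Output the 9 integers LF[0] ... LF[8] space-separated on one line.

Answer: 1 2 5 6 0 7 8 3 4

Derivation:
Char counts: '$':1, '0':1, 'a':3, 'f':2, 'l':2
C (first-col start): C('$')=0, C('0')=1, C('a')=2, C('f')=5, C('l')=7
L[0]='0': occ=0, LF[0]=C('0')+0=1+0=1
L[1]='a': occ=0, LF[1]=C('a')+0=2+0=2
L[2]='f': occ=0, LF[2]=C('f')+0=5+0=5
L[3]='f': occ=1, LF[3]=C('f')+1=5+1=6
L[4]='$': occ=0, LF[4]=C('$')+0=0+0=0
L[5]='l': occ=0, LF[5]=C('l')+0=7+0=7
L[6]='l': occ=1, LF[6]=C('l')+1=7+1=8
L[7]='a': occ=1, LF[7]=C('a')+1=2+1=3
L[8]='a': occ=2, LF[8]=C('a')+2=2+2=4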